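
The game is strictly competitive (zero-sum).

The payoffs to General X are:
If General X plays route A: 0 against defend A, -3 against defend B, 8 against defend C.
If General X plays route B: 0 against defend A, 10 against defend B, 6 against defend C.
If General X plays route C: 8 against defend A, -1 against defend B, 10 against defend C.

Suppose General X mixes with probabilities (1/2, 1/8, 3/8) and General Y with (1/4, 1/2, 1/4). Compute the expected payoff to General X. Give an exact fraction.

Against (1/4, 1/2, 1/4), each row's expected payoff is route A: 1/2; route B: 13/2; route C: 4.
Taking the (1/2, 1/8, 3/8)-weighted average: (1/2)·(1/2) + (1/8)·(13/2) + (3/8)·(4) = 41/16.

41/16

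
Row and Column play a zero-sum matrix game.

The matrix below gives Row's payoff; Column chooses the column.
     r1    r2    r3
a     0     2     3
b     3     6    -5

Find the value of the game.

9/11

Column r2 is strictly dominated by r1 for Column (it gives Row more in every row).
The remaining 2×2 game on (a, b) × (r1, r3) has no saddle point. Let Row play a with probability p; indifference gives 3(1−p) = 3p − 5(1−p), so p = 8/11.
Similarly Column's optimal q on r1 is 8/11, and the value is 0·(8/11) + (3)·(3/11) = 9/11.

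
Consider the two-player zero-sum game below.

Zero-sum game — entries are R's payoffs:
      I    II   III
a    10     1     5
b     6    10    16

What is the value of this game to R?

Column III is strictly dominated by II for C (it gives R more in every row).
The remaining 2×2 game on (a, b) × (I, II) has no saddle point. Let R play a with probability p; indifference gives 10p + 6(1−p) = p + 10(1−p), so p = 4/13.
Similarly C's optimal q on I is 9/13, and the value is 10·(9/13) + (1)·(4/13) = 94/13.

94/13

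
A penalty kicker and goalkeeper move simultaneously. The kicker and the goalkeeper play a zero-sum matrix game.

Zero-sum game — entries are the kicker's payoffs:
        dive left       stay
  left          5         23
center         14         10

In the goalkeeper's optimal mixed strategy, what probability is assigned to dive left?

Row minima are 5 and 10, so the kicker's maximin is 10; column maxima are 14 and 23, so the goalkeeper's minimax is 14. These differ, so the equilibrium is in mixed strategies.
Let the goalkeeper play dive left with probability q. The kicker is indifferent when 5q + 23(1−q) = 14q + 10(1−q), giving q = 13/22.

13/22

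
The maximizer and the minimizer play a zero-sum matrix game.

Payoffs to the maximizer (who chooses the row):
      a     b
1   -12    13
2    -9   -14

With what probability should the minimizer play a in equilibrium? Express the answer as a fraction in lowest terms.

9/10

Row minima are -12 and -14, so the maximizer's maximin is -12; column maxima are -9 and 13, so the minimizer's minimax is -9. These differ, so the equilibrium is in mixed strategies.
Let the minimizer play a with probability q. The maximizer is indifferent when −12q + 13(1−q) = −9q − 14(1−q), giving q = 9/10.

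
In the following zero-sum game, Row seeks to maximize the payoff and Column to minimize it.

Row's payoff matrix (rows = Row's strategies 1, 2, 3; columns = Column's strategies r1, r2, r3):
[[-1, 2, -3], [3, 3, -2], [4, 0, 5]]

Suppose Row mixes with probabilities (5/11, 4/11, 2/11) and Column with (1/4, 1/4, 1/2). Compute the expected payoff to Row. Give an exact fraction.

Against (1/4, 1/4, 1/2), each row's expected payoff is 1: -5/4; 2: 1/2; 3: 7/2.
Taking the (5/11, 4/11, 2/11)-weighted average: (5/11)·(-5/4) + (4/11)·(1/2) + (2/11)·(7/2) = 1/4.

1/4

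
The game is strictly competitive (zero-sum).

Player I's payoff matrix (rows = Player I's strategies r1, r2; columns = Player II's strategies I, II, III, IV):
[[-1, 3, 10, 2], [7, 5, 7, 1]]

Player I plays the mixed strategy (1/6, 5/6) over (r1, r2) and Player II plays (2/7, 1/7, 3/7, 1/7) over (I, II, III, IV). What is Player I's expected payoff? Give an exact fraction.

17/3

Against (2/7, 1/7, 3/7, 1/7), each row's expected payoff is r1: 33/7; r2: 41/7.
Taking the (1/6, 5/6)-weighted average: (1/6)·(33/7) + (5/6)·(41/7) = 17/3.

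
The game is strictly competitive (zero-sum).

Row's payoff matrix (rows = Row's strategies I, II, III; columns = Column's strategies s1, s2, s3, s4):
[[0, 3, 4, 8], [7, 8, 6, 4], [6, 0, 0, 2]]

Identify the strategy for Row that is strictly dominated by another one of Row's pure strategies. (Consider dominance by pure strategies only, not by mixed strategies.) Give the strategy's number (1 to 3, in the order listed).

Compare III with II: 7 > 6, 8 > 0, 6 > 0, 4 > 2.
So II strictly dominates III for Row; III is strictly dominated.

3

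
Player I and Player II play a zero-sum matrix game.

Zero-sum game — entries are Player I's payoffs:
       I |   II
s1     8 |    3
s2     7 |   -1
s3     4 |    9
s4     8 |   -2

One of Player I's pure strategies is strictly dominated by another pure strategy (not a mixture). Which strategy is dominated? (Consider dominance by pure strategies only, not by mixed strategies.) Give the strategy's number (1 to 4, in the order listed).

Compare s2 with s1: 8 > 7, 3 > -1.
So s1 strictly dominates s2 for Player I; s2 is strictly dominated.

2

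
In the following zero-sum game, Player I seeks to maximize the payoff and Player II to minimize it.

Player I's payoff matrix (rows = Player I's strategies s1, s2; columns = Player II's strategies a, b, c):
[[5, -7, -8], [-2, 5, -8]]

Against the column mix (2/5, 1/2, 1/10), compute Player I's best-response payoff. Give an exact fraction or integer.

s1: (5)·(2/5) + (-7)·(1/2) + (-8)·(1/10) = -23/10.
s2: (-2)·(2/5) + (5)·(1/2) + (-8)·(1/10) = 9/10.
The best pure response is s2 with expected payoff 9/10.

9/10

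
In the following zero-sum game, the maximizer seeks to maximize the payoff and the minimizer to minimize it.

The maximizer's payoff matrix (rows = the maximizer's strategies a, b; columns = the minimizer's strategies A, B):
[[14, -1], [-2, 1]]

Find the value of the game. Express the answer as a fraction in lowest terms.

Row minima are -1 and -2, so the maximizer's maximin is -1; column maxima are 14 and 1, so the minimizer's minimax is 1. These differ, so the equilibrium is in mixed strategies.
Let the maximizer play a with probability p. The minimizer is indifferent when 14p − 2(1−p) = −p + (1−p), giving p = 1/6.
Let the minimizer play A with probability q. The maximizer is indifferent when 14q − (1−q) = −2q + (1−q), giving q = 1/9.
The value is 14·(1/9) + (-1)·(8/9) = 2/3.

2/3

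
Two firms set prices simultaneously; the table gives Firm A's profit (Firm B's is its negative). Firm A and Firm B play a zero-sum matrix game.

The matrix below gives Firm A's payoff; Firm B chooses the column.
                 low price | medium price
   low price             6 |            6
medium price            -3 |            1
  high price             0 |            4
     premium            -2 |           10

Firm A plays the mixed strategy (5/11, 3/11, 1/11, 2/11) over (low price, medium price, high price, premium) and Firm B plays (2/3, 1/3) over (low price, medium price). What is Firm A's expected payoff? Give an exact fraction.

Against (2/3, 1/3), each row's expected payoff is low price: 6; medium price: -5/3; high price: 4/3; premium: 2.
Taking the (5/11, 3/11, 1/11, 2/11)-weighted average: (5/11)·(6) + (3/11)·(-5/3) + (1/11)·(4/3) + (2/11)·(2) = 91/33.

91/33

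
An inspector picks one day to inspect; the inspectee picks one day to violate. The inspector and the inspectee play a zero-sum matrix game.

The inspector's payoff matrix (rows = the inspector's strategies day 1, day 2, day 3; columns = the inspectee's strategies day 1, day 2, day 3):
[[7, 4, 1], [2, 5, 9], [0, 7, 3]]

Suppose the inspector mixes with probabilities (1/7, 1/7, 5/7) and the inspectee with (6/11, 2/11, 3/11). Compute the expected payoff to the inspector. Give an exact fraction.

Against (6/11, 2/11, 3/11), each row's expected payoff is day 1: 53/11; day 2: 49/11; day 3: 23/11.
Taking the (1/7, 1/7, 5/7)-weighted average: (1/7)·(53/11) + (1/7)·(49/11) + (5/7)·(23/11) = 31/11.

31/11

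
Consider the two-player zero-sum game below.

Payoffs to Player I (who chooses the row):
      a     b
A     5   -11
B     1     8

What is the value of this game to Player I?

51/23

Row minima are -11 and 1, so Player I's maximin is 1; column maxima are 5 and 8, so Player II's minimax is 5. These differ, so the equilibrium is in mixed strategies.
Let Player I play A with probability p. Player II is indifferent when 5p + (1−p) = −11p + 8(1−p), giving p = 7/23.
Let Player II play a with probability q. Player I is indifferent when 5q − 11(1−q) = q + 8(1−q), giving q = 19/23.
The value is 5·(19/23) + (-11)·(4/23) = 51/23.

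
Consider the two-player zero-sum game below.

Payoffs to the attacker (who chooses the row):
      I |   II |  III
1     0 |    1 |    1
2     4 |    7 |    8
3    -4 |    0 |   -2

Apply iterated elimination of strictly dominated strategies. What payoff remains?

Column III is strictly dominated by I for the defender (0<1, 4<8, -4<-2); eliminate III.
Column II is strictly dominated by I for the defender (0<1, 4<7, -4<0); eliminate II.
Row 1 is strictly dominated by row 2 (4>0); eliminate 1.
Row 3 is strictly dominated by row 2 (4>-4); eliminate 3.
Only (2, I) remains, with payoff 4.

4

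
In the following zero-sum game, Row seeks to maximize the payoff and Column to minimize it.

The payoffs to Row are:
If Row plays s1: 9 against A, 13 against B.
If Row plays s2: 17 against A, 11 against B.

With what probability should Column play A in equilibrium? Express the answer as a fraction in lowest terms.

Row minima are 9 and 11, so Row's maximin is 11; column maxima are 17 and 13, so Column's minimax is 13. These differ, so the equilibrium is in mixed strategies.
Let Column play A with probability q. Row is indifferent when 9q + 13(1−q) = 17q + 11(1−q), giving q = 1/5.

1/5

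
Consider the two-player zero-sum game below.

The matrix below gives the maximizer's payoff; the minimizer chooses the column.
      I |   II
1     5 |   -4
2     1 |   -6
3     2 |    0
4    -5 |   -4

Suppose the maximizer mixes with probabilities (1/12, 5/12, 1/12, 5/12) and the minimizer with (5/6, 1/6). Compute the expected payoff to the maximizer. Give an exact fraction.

-119/72

Against (5/6, 1/6), each row's expected payoff is 1: 7/2; 2: -1/6; 3: 5/3; 4: -29/6.
Taking the (1/12, 5/12, 1/12, 5/12)-weighted average: (1/12)·(7/2) + (5/12)·(-1/6) + (1/12)·(5/3) + (5/12)·(-29/6) = -119/72.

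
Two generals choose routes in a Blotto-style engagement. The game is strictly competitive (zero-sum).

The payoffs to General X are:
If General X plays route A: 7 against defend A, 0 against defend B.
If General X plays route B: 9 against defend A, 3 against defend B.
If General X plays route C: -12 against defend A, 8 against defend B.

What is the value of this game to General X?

54/13

Row route A is strictly dominated by row route B, so General X never plays it.
The remaining 2×2 game on (route B, route C) × (defend A, defend B) has no saddle point. Let General X play route B with probability p; indifference gives 9p − 12(1−p) = 3p + 8(1−p), so p = 10/13.
Similarly General Y's optimal q on defend A is 5/26, and the value is 9·(5/26) + (3)·(21/26) = 54/13.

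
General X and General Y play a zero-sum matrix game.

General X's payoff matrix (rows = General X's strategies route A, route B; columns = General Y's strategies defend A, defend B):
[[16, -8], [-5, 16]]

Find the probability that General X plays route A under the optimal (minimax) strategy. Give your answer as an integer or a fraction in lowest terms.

7/15

Row minima are -8 and -5, so General X's maximin is -5; column maxima are 16 and 16, so General Y's minimax is 16. These differ, so the equilibrium is in mixed strategies.
Let General X play route A with probability p. General Y is indifferent when 16p − 5(1−p) = −8p + 16(1−p), giving p = 7/15.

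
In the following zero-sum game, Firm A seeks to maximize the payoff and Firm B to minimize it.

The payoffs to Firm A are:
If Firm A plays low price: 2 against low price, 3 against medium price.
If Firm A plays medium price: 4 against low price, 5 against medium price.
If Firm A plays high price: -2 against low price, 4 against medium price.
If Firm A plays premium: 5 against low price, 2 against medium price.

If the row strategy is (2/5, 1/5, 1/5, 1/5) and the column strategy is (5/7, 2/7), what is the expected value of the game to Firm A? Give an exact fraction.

89/35

Against (5/7, 2/7), each row's expected payoff is low price: 16/7; medium price: 30/7; high price: -2/7; premium: 29/7.
Taking the (2/5, 1/5, 1/5, 1/5)-weighted average: (2/5)·(16/7) + (1/5)·(30/7) + (1/5)·(-2/7) + (1/5)·(29/7) = 89/35.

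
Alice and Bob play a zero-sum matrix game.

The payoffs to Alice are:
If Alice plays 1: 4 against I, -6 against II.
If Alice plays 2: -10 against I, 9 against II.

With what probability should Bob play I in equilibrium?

15/29

Row minima are -6 and -10, so Alice's maximin is -6; column maxima are 4 and 9, so Bob's minimax is 4. These differ, so the equilibrium is in mixed strategies.
Let Bob play I with probability q. Alice is indifferent when 4q − 6(1−q) = −10q + 9(1−q), giving q = 15/29.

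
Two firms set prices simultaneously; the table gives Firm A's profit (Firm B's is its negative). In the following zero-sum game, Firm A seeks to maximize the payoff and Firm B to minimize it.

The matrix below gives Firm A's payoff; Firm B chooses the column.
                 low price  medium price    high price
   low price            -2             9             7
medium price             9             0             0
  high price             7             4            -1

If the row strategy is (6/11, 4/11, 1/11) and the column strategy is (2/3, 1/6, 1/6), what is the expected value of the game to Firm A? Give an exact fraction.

Against (2/3, 1/6, 1/6), each row's expected payoff is low price: 4/3; medium price: 6; high price: 31/6.
Taking the (6/11, 4/11, 1/11)-weighted average: (6/11)·(4/3) + (4/11)·(6) + (1/11)·(31/6) = 223/66.

223/66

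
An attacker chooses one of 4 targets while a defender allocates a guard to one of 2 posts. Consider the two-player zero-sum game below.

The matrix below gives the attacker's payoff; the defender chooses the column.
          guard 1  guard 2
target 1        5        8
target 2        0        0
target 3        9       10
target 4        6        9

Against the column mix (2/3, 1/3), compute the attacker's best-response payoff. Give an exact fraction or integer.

target 1: (5)·(2/3) + (8)·(1/3) = 6.
target 2: (0)·(2/3) + (0)·(1/3) = 0.
target 3: (9)·(2/3) + (10)·(1/3) = 28/3.
target 4: (6)·(2/3) + (9)·(1/3) = 7.
The best pure response is target 3 with expected payoff 28/3.

28/3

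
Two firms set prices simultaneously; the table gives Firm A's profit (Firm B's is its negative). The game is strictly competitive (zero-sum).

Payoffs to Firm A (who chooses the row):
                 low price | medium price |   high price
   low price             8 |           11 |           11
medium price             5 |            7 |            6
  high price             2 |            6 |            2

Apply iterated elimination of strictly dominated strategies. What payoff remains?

8

Column medium price is strictly dominated by low price for Firm B (8<11, 5<7, 2<6); eliminate medium price.
Row medium price is strictly dominated by row low price (8>5, 11>6); eliminate medium price.
Row high price is strictly dominated by row low price (8>2, 11>2); eliminate high price.
Column high price is strictly dominated by low price for Firm B (8<11); eliminate high price.
Only (low price, low price) remains, with payoff 8.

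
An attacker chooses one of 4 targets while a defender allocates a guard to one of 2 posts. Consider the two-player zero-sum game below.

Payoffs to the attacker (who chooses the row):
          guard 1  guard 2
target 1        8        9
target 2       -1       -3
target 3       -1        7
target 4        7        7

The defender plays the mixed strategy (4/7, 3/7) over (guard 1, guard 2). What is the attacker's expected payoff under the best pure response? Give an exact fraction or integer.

59/7

target 1: (8)·(4/7) + (9)·(3/7) = 59/7.
target 2: (-1)·(4/7) + (-3)·(3/7) = -13/7.
target 3: (-1)·(4/7) + (7)·(3/7) = 17/7.
target 4: (7)·(4/7) + (7)·(3/7) = 7.
The best pure response is target 1 with expected payoff 59/7.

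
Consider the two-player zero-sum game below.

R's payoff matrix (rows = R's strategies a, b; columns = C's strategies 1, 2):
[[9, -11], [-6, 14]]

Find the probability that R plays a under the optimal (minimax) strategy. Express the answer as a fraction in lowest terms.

1/2

Row minima are -11 and -6, so R's maximin is -6; column maxima are 9 and 14, so C's minimax is 9. These differ, so the equilibrium is in mixed strategies.
Let R play a with probability p. C is indifferent when 9p − 6(1−p) = −11p + 14(1−p), giving p = 1/2.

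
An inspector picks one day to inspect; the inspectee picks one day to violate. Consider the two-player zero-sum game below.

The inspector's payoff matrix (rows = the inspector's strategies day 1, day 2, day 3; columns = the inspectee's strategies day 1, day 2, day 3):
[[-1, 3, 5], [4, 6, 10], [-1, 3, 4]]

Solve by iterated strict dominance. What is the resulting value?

Column day 3 is strictly dominated by day 1 for the inspectee (-1<5, 4<10, -1<4); eliminate day 3.
Column day 2 is strictly dominated by day 1 for the inspectee (-1<3, 4<6, -1<3); eliminate day 2.
Row day 3 is strictly dominated by row day 2 (4>-1); eliminate day 3.
Row day 1 is strictly dominated by row day 2 (4>-1); eliminate day 1.
Only (day 2, day 1) remains, with payoff 4.

4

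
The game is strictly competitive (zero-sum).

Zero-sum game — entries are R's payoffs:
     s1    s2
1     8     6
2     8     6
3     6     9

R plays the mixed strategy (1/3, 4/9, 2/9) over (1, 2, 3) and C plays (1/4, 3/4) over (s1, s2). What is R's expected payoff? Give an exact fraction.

62/9

Against (1/4, 3/4), each row's expected payoff is 1: 13/2; 2: 13/2; 3: 33/4.
Taking the (1/3, 4/9, 2/9)-weighted average: (1/3)·(13/2) + (4/9)·(13/2) + (2/9)·(33/4) = 62/9.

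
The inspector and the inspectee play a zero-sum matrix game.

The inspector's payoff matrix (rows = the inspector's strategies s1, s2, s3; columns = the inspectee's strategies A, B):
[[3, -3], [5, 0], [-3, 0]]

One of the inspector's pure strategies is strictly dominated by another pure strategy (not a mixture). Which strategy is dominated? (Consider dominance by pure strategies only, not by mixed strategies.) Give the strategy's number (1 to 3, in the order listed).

Compare s1 with s2: 5 > 3, 0 > -3.
So s2 strictly dominates s1 for the inspector; s1 is strictly dominated.

1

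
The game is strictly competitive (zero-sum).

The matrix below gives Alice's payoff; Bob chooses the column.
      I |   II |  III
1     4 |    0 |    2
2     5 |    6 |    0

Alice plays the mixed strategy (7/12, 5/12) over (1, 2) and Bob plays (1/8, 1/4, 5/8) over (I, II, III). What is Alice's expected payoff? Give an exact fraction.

61/32

Against (1/8, 1/4, 5/8), each row's expected payoff is 1: 7/4; 2: 17/8.
Taking the (7/12, 5/12)-weighted average: (7/12)·(7/4) + (5/12)·(17/8) = 61/32.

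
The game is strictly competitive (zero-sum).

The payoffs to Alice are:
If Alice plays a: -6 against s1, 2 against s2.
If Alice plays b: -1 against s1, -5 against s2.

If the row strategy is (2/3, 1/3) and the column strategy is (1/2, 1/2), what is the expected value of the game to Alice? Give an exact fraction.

-7/3

Against (1/2, 1/2), each row's expected payoff is a: -2; b: -3.
Taking the (2/3, 1/3)-weighted average: (2/3)·(-2) + (1/3)·(-3) = -7/3.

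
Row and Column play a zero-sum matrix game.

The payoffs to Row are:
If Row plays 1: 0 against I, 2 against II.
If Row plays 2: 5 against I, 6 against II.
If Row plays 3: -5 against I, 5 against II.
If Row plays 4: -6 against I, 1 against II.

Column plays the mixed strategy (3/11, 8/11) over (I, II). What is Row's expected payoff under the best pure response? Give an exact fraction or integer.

63/11

1: (0)·(3/11) + (2)·(8/11) = 16/11.
2: (5)·(3/11) + (6)·(8/11) = 63/11.
3: (-5)·(3/11) + (5)·(8/11) = 25/11.
4: (-6)·(3/11) + (1)·(8/11) = -10/11.
The best pure response is 2 with expected payoff 63/11.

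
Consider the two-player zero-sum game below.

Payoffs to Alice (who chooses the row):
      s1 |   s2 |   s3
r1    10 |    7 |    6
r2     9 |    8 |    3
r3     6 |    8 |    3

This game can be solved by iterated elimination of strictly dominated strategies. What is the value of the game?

Column s1 is strictly dominated by s3 for Bob (6<10, 3<9, 3<6); eliminate s1.
Column s2 is strictly dominated by s3 for Bob (6<7, 3<8, 3<8); eliminate s2.
Row r2 is strictly dominated by row r1 (6>3); eliminate r2.
Row r3 is strictly dominated by row r1 (6>3); eliminate r3.
Only (r1, s3) remains, with payoff 6.

6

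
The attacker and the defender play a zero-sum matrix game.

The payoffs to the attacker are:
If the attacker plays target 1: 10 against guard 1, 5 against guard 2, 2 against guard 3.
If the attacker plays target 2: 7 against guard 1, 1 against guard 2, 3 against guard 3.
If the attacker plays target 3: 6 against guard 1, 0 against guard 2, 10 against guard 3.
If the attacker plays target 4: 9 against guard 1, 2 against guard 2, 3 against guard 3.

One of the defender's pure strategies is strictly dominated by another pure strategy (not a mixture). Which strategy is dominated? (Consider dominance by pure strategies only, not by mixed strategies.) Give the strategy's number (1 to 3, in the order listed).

The defender prefers columns that give the attacker less. Compare guard 1 with guard 2: 5 < 10, 1 < 7, 0 < 6, 2 < 9.
So guard 2 strictly dominates guard 1 for the defender; guard 1 is strictly dominated.

1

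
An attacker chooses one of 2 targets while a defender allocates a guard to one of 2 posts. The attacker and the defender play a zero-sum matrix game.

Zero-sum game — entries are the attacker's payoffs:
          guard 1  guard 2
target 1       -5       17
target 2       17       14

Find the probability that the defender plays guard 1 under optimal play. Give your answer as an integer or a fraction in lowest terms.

3/25

Row minima are -5 and 14, so the attacker's maximin is 14; column maxima are 17 and 17, so the defender's minimax is 17. These differ, so the equilibrium is in mixed strategies.
Let the defender play guard 1 with probability q. The attacker is indifferent when −5q + 17(1−q) = 17q + 14(1−q), giving q = 3/25.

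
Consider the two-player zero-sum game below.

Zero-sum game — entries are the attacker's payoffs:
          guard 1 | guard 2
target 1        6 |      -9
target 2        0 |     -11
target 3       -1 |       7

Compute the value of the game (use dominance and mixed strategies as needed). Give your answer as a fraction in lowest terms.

33/23

Row target 2 is strictly dominated by row target 1, so the attacker never plays it.
The remaining 2×2 game on (target 1, target 3) × (guard 1, guard 2) has no saddle point. Let the attacker play target 1 with probability p; indifference gives 6p − (1−p) = −9p + 7(1−p), so p = 8/23.
Similarly the defender's optimal q on guard 1 is 16/23, and the value is 6·(16/23) + (-9)·(7/23) = 33/23.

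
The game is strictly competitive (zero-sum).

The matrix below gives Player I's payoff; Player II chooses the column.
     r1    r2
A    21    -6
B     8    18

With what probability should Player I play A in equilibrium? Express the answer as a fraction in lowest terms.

10/37

Row minima are -6 and 8, so Player I's maximin is 8; column maxima are 21 and 18, so Player II's minimax is 18. These differ, so the equilibrium is in mixed strategies.
Let Player I play A with probability p. Player II is indifferent when 21p + 8(1−p) = −6p + 18(1−p), giving p = 10/37.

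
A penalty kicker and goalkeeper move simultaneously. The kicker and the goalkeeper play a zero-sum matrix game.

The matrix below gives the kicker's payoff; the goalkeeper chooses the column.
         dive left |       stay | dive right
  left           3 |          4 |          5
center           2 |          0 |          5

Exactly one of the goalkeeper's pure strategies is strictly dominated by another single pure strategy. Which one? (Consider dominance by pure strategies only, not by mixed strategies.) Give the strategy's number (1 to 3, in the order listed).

3

The goalkeeper prefers columns that give the kicker less. Compare dive right with dive left: 3 < 5, 2 < 5.
So dive left strictly dominates dive right for the goalkeeper; dive right is strictly dominated.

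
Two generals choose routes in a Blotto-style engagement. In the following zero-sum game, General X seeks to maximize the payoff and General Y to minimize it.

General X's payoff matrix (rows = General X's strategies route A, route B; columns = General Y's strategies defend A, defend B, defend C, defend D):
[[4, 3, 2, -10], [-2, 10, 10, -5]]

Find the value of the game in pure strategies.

Row minima: -10, -5 → General X's maximin is -5.
Column maxima: 4, 10, 10, -5 → General Y's minimax is -5.
They coincide at (route B, defend D), so the value is -5.

-5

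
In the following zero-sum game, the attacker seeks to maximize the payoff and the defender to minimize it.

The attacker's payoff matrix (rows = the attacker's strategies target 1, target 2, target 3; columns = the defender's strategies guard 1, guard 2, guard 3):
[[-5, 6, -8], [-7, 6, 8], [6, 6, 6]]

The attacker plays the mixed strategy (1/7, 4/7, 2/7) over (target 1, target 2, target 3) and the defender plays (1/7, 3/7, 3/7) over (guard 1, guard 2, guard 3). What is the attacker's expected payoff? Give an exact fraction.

213/49

Against (1/7, 3/7, 3/7), each row's expected payoff is target 1: -11/7; target 2: 5; target 3: 6.
Taking the (1/7, 4/7, 2/7)-weighted average: (1/7)·(-11/7) + (4/7)·(5) + (2/7)·(6) = 213/49.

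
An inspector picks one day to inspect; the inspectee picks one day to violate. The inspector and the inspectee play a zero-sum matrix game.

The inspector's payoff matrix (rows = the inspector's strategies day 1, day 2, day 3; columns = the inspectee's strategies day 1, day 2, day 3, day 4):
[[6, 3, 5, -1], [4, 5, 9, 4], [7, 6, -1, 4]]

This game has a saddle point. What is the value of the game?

4

Row minima: -1, 4, -1 → the inspector's maximin is 4.
Column maxima: 7, 6, 9, 4 → the inspectee's minimax is 4.
They coincide at (day 2, day 4), so the value is 4.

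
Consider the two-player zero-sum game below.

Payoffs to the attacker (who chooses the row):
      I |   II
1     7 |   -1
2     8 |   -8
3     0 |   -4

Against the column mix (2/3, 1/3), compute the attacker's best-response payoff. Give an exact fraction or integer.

13/3

1: (7)·(2/3) + (-1)·(1/3) = 13/3.
2: (8)·(2/3) + (-8)·(1/3) = 8/3.
3: (0)·(2/3) + (-4)·(1/3) = -4/3.
The best pure response is 1 with expected payoff 13/3.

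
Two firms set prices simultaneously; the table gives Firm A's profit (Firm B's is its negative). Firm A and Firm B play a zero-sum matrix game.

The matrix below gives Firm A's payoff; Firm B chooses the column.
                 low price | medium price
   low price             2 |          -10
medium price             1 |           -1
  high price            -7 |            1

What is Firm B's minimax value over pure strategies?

1

The worst case (largest entry) in each column is low price: 2, medium price: 1.
The best (smallest) of these is 1.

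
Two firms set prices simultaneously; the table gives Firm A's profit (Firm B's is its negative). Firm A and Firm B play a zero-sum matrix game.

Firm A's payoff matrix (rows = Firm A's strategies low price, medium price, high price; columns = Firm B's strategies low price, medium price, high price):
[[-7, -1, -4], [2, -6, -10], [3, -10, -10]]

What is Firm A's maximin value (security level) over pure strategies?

-7

The worst-case payoff for each row is low price: -7, medium price: -10, high price: -10.
The best of these is -7.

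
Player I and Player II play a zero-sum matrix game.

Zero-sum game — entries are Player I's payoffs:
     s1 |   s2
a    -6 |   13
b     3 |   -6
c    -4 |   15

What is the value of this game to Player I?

Row a is strictly dominated by row c, so Player I never plays it.
The remaining 2×2 game on (b, c) × (s1, s2) has no saddle point. Let Player I play b with probability p; indifference gives 3p − 4(1−p) = −6p + 15(1−p), so p = 19/28.
Similarly Player II's optimal q on s1 is 3/4, and the value is 3·(3/4) + (-6)·(1/4) = 3/4.

3/4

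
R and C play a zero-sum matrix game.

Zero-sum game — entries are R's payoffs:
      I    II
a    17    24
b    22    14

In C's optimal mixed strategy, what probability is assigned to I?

2/3

Row minima are 17 and 14, so R's maximin is 17; column maxima are 22 and 24, so C's minimax is 22. These differ, so the equilibrium is in mixed strategies.
Let C play I with probability q. R is indifferent when 17q + 24(1−q) = 22q + 14(1−q), giving q = 2/3.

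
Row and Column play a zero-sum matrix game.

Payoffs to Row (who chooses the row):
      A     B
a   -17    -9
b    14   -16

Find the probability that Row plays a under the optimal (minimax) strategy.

Row minima are -17 and -16, so Row's maximin is -16; column maxima are 14 and -9, so Column's minimax is -9. These differ, so the equilibrium is in mixed strategies.
Let Row play a with probability p. Column is indifferent when −17p + 14(1−p) = −9p − 16(1−p), giving p = 15/19.

15/19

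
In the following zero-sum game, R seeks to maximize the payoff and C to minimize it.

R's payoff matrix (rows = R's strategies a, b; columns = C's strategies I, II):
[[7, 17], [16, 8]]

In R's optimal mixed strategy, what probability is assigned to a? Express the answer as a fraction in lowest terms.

4/9

Row minima are 7 and 8, so R's maximin is 8; column maxima are 16 and 17, so C's minimax is 16. These differ, so the equilibrium is in mixed strategies.
Let R play a with probability p. C is indifferent when 7p + 16(1−p) = 17p + 8(1−p), giving p = 4/9.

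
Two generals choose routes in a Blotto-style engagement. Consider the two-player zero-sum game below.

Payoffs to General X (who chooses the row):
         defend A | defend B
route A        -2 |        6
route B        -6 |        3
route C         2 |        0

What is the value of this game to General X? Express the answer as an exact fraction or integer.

Row route B is strictly dominated by row route A, so General X never plays it.
The remaining 2×2 game on (route A, route C) × (defend A, defend B) has no saddle point. Let General X play route A with probability p; indifference gives −2p + 2(1−p) = 6p, so p = 1/5.
Similarly General Y's optimal q on defend A is 3/5, and the value is -2·(3/5) + (6)·(2/5) = 6/5.

6/5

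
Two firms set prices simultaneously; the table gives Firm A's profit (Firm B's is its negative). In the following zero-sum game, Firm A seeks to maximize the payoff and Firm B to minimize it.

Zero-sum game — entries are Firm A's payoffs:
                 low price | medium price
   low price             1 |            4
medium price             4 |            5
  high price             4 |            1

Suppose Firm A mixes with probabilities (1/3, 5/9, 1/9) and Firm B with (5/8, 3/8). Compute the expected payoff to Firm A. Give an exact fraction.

83/24

Against (5/8, 3/8), each row's expected payoff is low price: 17/8; medium price: 35/8; high price: 23/8.
Taking the (1/3, 5/9, 1/9)-weighted average: (1/3)·(17/8) + (5/9)·(35/8) + (1/9)·(23/8) = 83/24.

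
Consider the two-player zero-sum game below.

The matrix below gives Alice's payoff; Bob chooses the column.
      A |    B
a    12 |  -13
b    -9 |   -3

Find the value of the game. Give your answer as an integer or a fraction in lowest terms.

-153/31

Row minima are -13 and -9, so Alice's maximin is -9; column maxima are 12 and -3, so Bob's minimax is -3. These differ, so the equilibrium is in mixed strategies.
Let Alice play a with probability p. Bob is indifferent when 12p − 9(1−p) = −13p − 3(1−p), giving p = 6/31.
Let Bob play A with probability q. Alice is indifferent when 12q − 13(1−q) = −9q − 3(1−q), giving q = 10/31.
The value is 12·(10/31) + (-13)·(21/31) = -153/31.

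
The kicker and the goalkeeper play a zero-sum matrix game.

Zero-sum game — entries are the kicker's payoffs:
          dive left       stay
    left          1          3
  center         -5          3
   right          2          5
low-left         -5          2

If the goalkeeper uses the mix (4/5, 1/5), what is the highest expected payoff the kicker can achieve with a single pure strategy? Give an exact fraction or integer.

13/5

left: (1)·(4/5) + (3)·(1/5) = 7/5.
center: (-5)·(4/5) + (3)·(1/5) = -17/5.
right: (2)·(4/5) + (5)·(1/5) = 13/5.
low-left: (-5)·(4/5) + (2)·(1/5) = -18/5.
The best pure response is right with expected payoff 13/5.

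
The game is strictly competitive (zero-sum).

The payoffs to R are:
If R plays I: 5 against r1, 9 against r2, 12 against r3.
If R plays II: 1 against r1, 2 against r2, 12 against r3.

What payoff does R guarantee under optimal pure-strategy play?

Row minima: 5, 1 → R's maximin is 5.
Column maxima: 5, 9, 12 → C's minimax is 5.
They coincide at (I, r1), so the value is 5.

5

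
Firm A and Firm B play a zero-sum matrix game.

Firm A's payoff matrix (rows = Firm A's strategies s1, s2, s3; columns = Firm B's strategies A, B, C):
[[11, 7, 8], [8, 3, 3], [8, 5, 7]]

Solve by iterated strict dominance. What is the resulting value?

7

Row s2 is strictly dominated by row s1 (11>8, 7>3, 8>3); eliminate s2.
Column C is strictly dominated by B for Firm B (7<8, 5<7); eliminate C.
Column A is strictly dominated by B for Firm B (7<11, 5<8); eliminate A.
Row s3 is strictly dominated by row s1 (7>5); eliminate s3.
Only (s1, B) remains, with payoff 7.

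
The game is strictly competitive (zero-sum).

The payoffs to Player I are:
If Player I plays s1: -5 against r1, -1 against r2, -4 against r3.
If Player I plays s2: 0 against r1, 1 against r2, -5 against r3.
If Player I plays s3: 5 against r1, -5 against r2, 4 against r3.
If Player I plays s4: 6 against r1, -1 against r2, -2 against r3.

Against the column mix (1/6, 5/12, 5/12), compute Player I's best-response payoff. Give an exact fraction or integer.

s1: (-5)·(1/6) + (-1)·(5/12) + (-4)·(5/12) = -35/12.
s2: (0)·(1/6) + (1)·(5/12) + (-5)·(5/12) = -5/3.
s3: (5)·(1/6) + (-5)·(5/12) + (4)·(5/12) = 5/12.
s4: (6)·(1/6) + (-1)·(5/12) + (-2)·(5/12) = -1/4.
The best pure response is s3 with expected payoff 5/12.

5/12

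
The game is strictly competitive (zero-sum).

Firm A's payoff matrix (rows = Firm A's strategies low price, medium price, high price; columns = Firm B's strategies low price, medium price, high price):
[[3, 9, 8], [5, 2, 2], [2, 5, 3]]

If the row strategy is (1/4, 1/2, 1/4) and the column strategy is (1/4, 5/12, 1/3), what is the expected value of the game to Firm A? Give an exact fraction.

Against (1/4, 5/12, 1/3), each row's expected payoff is low price: 43/6; medium price: 11/4; high price: 43/12.
Taking the (1/4, 1/2, 1/4)-weighted average: (1/4)·(43/6) + (1/2)·(11/4) + (1/4)·(43/12) = 65/16.

65/16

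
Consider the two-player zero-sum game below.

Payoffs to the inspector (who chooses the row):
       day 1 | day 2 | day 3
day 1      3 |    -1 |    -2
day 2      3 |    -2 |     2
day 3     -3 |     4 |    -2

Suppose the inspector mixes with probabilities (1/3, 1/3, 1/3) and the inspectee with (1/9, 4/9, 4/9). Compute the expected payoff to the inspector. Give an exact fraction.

Against (1/9, 4/9, 4/9), each row's expected payoff is day 1: -1; day 2: 1/3; day 3: 5/9.
Taking the (1/3, 1/3, 1/3)-weighted average: (1/3)·(-1) + (1/3)·(1/3) + (1/3)·(5/9) = -1/27.

-1/27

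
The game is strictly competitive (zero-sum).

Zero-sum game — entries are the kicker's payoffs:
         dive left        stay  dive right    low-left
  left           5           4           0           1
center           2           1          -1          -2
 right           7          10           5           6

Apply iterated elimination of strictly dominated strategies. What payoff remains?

Column dive left is strictly dominated by dive right for the goalkeeper (0<5, -1<2, 5<7); eliminate dive left.
Column stay is strictly dominated by dive right for the goalkeeper (0<4, -1<1, 5<10); eliminate stay.
Row left is strictly dominated by row right (5>0, 6>1); eliminate left.
Row center is strictly dominated by row right (5>-1, 6>-2); eliminate center.
Column low-left is strictly dominated by dive right for the goalkeeper (5<6); eliminate low-left.
Only (right, dive right) remains, with payoff 5.

5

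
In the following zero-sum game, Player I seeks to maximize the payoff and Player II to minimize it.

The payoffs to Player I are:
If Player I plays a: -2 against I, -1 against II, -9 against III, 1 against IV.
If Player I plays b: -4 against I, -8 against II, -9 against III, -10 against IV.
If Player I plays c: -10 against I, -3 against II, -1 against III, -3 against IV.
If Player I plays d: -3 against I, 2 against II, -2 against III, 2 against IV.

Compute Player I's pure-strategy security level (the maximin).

The worst-case payoff for each row is a: -9, b: -10, c: -10, d: -3.
The best of these is -3.

-3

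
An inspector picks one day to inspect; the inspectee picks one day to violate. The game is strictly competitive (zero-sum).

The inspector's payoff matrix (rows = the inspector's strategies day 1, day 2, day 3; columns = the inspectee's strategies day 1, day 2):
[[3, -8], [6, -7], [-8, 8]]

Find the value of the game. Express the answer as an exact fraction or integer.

Row day 1 is strictly dominated by row day 2, so the inspector never plays it.
The remaining 2×2 game on (day 2, day 3) × (day 1, day 2) has no saddle point. Let the inspector play day 2 with probability p; indifference gives 6p − 8(1−p) = −7p + 8(1−p), so p = 16/29.
Similarly the inspectee's optimal q on day 1 is 15/29, and the value is 6·(15/29) + (-7)·(14/29) = -8/29.

-8/29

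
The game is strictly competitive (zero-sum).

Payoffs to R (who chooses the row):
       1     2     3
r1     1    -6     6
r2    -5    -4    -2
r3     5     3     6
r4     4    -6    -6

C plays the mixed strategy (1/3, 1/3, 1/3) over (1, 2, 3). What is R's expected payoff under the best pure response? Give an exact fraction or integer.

r1: (1)·(1/3) + (-6)·(1/3) + (6)·(1/3) = 1/3.
r2: (-5)·(1/3) + (-4)·(1/3) + (-2)·(1/3) = -11/3.
r3: (5)·(1/3) + (3)·(1/3) + (6)·(1/3) = 14/3.
r4: (4)·(1/3) + (-6)·(1/3) + (-6)·(1/3) = -8/3.
The best pure response is r3 with expected payoff 14/3.

14/3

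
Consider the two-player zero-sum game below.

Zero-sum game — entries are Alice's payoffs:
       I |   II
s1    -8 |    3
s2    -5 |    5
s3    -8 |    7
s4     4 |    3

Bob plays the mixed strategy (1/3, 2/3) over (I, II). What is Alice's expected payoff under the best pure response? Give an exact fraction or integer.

s1: (-8)·(1/3) + (3)·(2/3) = -2/3.
s2: (-5)·(1/3) + (5)·(2/3) = 5/3.
s3: (-8)·(1/3) + (7)·(2/3) = 2.
s4: (4)·(1/3) + (3)·(2/3) = 10/3.
The best pure response is s4 with expected payoff 10/3.

10/3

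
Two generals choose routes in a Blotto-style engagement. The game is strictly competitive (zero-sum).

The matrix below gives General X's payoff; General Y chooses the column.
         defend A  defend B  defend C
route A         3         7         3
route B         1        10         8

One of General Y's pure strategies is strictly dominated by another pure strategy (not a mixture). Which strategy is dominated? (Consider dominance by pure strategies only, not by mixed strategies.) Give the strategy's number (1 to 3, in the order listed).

2

General Y prefers columns that give General X less. Compare defend B with defend A: 3 < 7, 1 < 10.
So defend A strictly dominates defend B for General Y; defend B is strictly dominated.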